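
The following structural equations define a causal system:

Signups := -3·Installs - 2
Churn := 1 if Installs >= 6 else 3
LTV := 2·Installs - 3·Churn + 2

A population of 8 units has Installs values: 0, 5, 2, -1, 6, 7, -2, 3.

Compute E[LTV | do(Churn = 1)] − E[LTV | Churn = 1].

-8

Every unit gets Churn=1 under the intervention. LTV values become -1, 9, 3, -3, 11, 13, -5, 5; E[LTV|do(Churn=1)] = 4.
Observing Churn=1 restricts to units where Churn's equation naturally yields 1: Installs ∈ {6, 7}. In that subpopulation LTV = 11, 13, mean 12.
Difference = 4 − 12 = -8.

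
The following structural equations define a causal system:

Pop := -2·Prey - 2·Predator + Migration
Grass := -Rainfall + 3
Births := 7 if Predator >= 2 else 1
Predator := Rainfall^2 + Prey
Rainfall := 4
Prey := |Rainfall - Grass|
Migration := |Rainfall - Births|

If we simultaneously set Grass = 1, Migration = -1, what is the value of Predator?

19

The joint intervention fixes Grass = 1, Migration = -1, removing each variable's own equation.
Prey = |Rainfall - Grass|  [with Rainfall=4, Grass=1]  = 3
Predator = Rainfall^2 + Prey  [with Rainfall=4, Prey=3]  = 19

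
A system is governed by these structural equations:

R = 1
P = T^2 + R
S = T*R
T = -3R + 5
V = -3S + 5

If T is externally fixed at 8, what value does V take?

do(T=8) replaces the equation T = -3R + 5 with the constant T = 8.
S = T*R  [with T=8, R=1]  = 8
V = -3S + 5  [with S=8]  = -19

-19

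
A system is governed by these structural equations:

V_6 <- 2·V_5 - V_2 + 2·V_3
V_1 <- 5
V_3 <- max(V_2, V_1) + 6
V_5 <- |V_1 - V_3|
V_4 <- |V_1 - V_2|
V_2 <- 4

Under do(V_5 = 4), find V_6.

26

The intervention breaks the incoming arrows to V_5: V_5 <- |V_1 - V_3| no longer applies, and V_5 = 4.
V_3 = max(V_2, V_1) + 6  [with V_2=4, V_1=5]  = 11
V_6 = 2·V_5 - V_2 + 2·V_3  [with V_5=4, V_2=4, V_3=11]  = 26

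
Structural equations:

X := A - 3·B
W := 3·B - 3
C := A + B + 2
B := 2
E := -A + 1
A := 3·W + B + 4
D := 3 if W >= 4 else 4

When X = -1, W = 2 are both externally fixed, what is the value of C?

Setting X = -1, W = 2 by intervention discards those variables' equations.
A = 3·W + B + 4  [with W=2, B=2]  = 12
C = A + B + 2  [with A=12, B=2]  = 16

16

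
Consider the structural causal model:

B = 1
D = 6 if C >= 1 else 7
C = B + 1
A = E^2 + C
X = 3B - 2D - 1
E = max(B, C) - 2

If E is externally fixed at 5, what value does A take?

27

The intervention breaks the incoming arrows to E: E = max(B, C) - 2 no longer applies, and E = 5.
C = B + 1  [with B=1]  = 2
A = E^2 + C  [with E=5, C=2]  = 27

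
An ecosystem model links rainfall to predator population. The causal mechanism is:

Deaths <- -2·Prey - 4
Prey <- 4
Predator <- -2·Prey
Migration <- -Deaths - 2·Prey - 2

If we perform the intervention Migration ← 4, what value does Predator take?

-8

The intervention breaks the incoming arrows to Migration: Migration <- -Deaths - 2·Prey - 2 no longer applies, and Migration = 4.
Since Predator is not a descendant of the intervened variable, it is unaffected.
Predator = -2·Prey  [with Prey=4]  = -8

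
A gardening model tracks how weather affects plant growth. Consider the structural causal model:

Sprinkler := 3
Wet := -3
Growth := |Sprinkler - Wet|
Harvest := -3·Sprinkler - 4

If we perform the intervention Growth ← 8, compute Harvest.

-13

The intervention breaks the incoming arrows to Growth: Growth := |Sprinkler - Wet| no longer applies, and Growth = 8.
Harvest is not downstream of the intervention, so its value is determined by the original equations.
Harvest = -3·Sprinkler - 4  [with Sprinkler=3]  = -13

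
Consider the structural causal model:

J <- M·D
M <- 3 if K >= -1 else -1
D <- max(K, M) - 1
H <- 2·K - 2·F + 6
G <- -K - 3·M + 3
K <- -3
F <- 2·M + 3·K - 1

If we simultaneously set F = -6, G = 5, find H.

12

Setting F = -6, G = 5 by intervention discards those variables' equations.
H = 2·K - 2·F + 6  [with K=-3, F=-6]  = 12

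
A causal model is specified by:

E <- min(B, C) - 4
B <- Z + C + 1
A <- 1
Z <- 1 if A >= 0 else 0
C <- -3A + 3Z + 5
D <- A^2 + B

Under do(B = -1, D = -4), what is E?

-5

The joint intervention fixes B = -1, D = -4, removing each variable's own equation.
Z = 1 if A >= 0 else 0  [with A=1]  = 1
C = -3A + 3Z + 5  [with A=1, Z=1]  = 5
E = min(B, C) - 4  [with B=-1, C=5]  = -5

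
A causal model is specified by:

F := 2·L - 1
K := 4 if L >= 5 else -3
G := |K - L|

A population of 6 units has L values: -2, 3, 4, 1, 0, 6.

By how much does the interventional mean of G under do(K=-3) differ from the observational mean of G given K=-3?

0.8

Under do(K=-3), K's equation is replaced by K=-3 for every unit. Per-unit G: 1, 6, 7, 4, 3, 9. Mean = 5.
Conditioning on K=-3 selects the 5 unit(s) with L ∈ {-2, 3, 4, 1, 0}. Their G values: 1, 6, 7, 4, 3. Mean = 4.2.
Difference = 5 − 4.2 = 0.8.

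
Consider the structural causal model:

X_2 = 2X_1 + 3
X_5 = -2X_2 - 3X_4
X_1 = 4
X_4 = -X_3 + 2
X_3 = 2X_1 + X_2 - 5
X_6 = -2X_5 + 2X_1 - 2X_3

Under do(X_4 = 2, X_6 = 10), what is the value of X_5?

-28

Setting X_4 = 2, X_6 = 10 by intervention discards those variables' equations.
X_2 = 2X_1 + 3  [with X_1=4]  = 11
X_5 = -2X_2 - 3X_4  [with X_2=11, X_4=2]  = -28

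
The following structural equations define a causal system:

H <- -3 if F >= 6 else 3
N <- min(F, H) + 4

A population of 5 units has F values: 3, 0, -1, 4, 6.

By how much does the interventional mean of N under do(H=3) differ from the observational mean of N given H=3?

do(H=3) breaks H's dependence on F. With H=3 fixed, N across the units is 7, 4, 3, 7, 7, mean 5.6.
Conditioning on H=3 selects the 4 unit(s) with F ∈ {3, 0, -1, 4}. Their N values: 7, 4, 3, 7. Mean = 5.25.
Difference = 5.6 − 5.25 = 0.35.

0.35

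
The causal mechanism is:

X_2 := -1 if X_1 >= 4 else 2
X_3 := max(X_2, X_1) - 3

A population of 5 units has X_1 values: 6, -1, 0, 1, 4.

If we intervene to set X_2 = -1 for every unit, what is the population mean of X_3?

Every unit gets X_2=-1 under the intervention. X_3 values become 3, -4, -3, -2, 1; E[X_3|do(X_2=-1)] = -1.

-1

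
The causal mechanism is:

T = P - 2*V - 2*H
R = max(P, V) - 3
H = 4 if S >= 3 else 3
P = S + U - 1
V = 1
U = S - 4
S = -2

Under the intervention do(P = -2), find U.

-6

The intervention breaks the incoming arrows to P: P = S + U - 1 no longer applies, and P = -2.
Since U is not a descendant of the intervened variable, it is unaffected.
U = S - 4  [with S=-2]  = -6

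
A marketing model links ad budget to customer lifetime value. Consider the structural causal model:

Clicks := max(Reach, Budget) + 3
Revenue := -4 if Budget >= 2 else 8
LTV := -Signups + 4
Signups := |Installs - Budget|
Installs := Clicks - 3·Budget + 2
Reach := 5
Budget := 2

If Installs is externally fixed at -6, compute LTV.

-4

The intervention breaks the incoming arrows to Installs: Installs := Clicks - 3·Budget + 2 no longer applies, and Installs = -6.
Signups = |Installs - Budget|  [with Installs=-6, Budget=2]  = 8
LTV = -Signups + 4  [with Signups=8]  = -4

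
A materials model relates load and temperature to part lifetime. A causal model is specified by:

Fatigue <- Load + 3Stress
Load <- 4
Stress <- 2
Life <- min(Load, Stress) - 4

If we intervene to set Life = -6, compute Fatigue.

10

Under do(Life=-6), the mechanism Life <- min(Load, Stress) - 4 is discarded; Life is fixed at -6.
Since Fatigue is not a descendant of the intervened variable, it is unaffected.
Fatigue = Load + 3Stress  [with Load=4, Stress=2]  = 10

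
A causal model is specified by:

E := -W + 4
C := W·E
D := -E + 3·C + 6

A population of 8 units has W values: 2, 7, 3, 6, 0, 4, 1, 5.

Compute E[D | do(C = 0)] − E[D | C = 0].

do(C=0) breaks C's dependence on W. With C=0 fixed, D across the units is 4, 9, 5, 8, 2, 6, 3, 7, mean 5.5.
E[D|C=0] averages over only the 2 units with C=0 (W = 0, 4): D = 2, 6, mean 4.
Difference = 5.5 − 4 = 1.5.

1.5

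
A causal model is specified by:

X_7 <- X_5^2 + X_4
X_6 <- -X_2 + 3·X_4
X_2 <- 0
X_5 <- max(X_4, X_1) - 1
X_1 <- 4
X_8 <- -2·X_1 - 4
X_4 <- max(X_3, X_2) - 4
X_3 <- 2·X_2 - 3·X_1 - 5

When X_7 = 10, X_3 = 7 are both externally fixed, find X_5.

3

Under do(X_7 = 10, X_3 = 7), each intervened variable's structural equation is replaced by its fixed value.
X_4 = max(X_3, X_2) - 4  [with X_3=7, X_2=0]  = 3
X_5 = max(X_4, X_1) - 1  [with X_4=3, X_1=4]  = 3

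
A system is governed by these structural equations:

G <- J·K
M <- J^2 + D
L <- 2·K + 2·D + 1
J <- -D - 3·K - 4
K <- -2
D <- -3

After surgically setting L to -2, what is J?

The intervention breaks the incoming arrows to L: L <- 2·K + 2·D + 1 no longer applies, and L = -2.
J is not downstream of the intervention, so its value is determined by the original equations.
J = -D - 3·K - 4  [with D=-3, K=-2]  = 5

5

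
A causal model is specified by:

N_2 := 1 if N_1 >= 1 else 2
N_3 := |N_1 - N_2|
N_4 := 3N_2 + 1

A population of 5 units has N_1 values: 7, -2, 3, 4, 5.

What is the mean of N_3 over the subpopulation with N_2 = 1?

3.75

Conditioning on N_2=1 selects the 4 unit(s) with N_1 ∈ {7, 3, 4, 5}. Their N_3 values: 6, 2, 3, 4. Mean = 3.75.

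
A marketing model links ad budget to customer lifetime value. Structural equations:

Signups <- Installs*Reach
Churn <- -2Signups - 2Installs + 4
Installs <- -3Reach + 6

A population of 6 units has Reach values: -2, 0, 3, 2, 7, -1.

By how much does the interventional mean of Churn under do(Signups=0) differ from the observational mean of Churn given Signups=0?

3

The intervention sets Signups=0 in all 6 units regardless of Reach. Recomputing Churn per unit gives -20, -8, 10, 4, 34, -14; average 1.
Conditioning on Signups=0 selects the 2 unit(s) with Reach ∈ {0, 2}. Their Churn values: -8, 4. Mean = -2.
Difference = 1 − (-2) = 3.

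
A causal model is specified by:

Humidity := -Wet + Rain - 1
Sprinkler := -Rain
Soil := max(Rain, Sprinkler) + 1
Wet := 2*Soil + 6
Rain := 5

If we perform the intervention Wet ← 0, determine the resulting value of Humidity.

4

Intervening sets Wet = 0 and removes its equation (Wet := 2*Soil + 6).
Humidity = -Wet + Rain - 1  [with Wet=0, Rain=5]  = 4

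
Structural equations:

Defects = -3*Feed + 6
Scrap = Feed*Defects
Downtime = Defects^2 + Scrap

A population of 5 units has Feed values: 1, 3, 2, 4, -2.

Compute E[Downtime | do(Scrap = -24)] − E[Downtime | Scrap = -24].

The intervention sets Scrap=-24 in all 5 units regardless of Feed. Recomputing Downtime per unit gives -15, -15, -24, 12, 120; average 15.6.
E[Downtime|Scrap=-24] averages over only the 2 units with Scrap=-24 (Feed = 4, -2): Downtime = 12, 120, mean 66.
Difference = 15.6 − 66 = -50.4.

-50.4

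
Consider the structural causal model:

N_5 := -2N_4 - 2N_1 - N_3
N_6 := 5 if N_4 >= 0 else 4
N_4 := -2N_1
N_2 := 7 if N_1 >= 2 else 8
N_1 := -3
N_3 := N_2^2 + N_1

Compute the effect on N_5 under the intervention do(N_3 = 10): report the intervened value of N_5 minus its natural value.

51

do(N_3=10) replaces the equation N_3 := N_2^2 + N_1 with the constant N_3 = 10.
N_4 = -2N_1  [with N_1=-3]  = 6
N_5 = -2N_4 - 2N_1 - N_3  [with N_4=6, N_1=-3, N_3=10]  = -16
Without intervention: N_2 = 7 if N_1 >= 2 else 8  [with N_1=-3]  = 8; N_3 = N_2^2 + N_1  [with N_2=8, N_1=-3]  = 61; N_4 = -2N_1  [with N_1=-3]  = 6; N_5 = -2N_4 - 2N_1 - N_3  [with N_4=6, N_1=-3, N_3=61]  = -67.
Change = -16 − (-67) = 51.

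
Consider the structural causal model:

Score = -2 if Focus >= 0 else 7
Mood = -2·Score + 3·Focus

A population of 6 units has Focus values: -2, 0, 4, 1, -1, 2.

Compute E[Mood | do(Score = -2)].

do(Score=-2) breaks Score's dependence on Focus. With Score=-2 fixed, Mood across the units is -2, 4, 16, 7, 1, 10, mean 6.

6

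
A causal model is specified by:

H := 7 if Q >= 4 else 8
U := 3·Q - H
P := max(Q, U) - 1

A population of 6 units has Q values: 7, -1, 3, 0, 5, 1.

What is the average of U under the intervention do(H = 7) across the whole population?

0.5

Every unit gets H=7 under the intervention. U values become 14, -10, 2, -7, 8, -4; E[U|do(H=7)] = 0.5.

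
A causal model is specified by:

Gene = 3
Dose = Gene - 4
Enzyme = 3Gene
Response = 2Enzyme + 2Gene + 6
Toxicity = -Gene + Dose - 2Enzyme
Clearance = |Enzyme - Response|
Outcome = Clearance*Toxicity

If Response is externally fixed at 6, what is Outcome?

The intervention breaks the incoming arrows to Response: Response = 2Enzyme + 2Gene + 6 no longer applies, and Response = 6.
Dose = Gene - 4  [with Gene=3]  = -1
Enzyme = 3Gene  [with Gene=3]  = 9
Toxicity = -Gene + Dose - 2Enzyme  [with Gene=3, Dose=-1, Enzyme=9]  = -22
Clearance = |Enzyme - Response|  [with Enzyme=9, Response=6]  = 3
Outcome = Clearance*Toxicity  [with Clearance=3, Toxicity=-22]  = -66

-66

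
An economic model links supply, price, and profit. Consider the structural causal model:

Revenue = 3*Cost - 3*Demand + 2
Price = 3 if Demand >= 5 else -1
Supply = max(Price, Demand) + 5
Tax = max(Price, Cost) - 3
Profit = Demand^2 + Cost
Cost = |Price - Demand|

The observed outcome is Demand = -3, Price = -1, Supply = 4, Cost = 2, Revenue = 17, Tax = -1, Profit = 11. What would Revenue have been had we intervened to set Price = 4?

do(Price=4) replaces the equation Price = 3 if Demand >= 5 else -1 with the constant Price = 4.
Cost = |Price - Demand|  [with Price=4, Demand=-3]  = 7
Revenue = 3*Cost - 3*Demand + 2  [with Cost=7, Demand=-3]  = 32

32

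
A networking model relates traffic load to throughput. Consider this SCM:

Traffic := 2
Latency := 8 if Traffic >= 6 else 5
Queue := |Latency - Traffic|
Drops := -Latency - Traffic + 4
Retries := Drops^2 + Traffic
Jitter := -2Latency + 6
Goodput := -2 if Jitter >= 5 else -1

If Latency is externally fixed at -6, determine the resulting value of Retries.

do(Latency=-6) replaces the equation Latency := 8 if Traffic >= 6 else 5 with the constant Latency = -6.
Drops = -Latency - Traffic + 4  [with Latency=-6, Traffic=2]  = 8
Retries = Drops^2 + Traffic  [with Drops=8, Traffic=2]  = 66

66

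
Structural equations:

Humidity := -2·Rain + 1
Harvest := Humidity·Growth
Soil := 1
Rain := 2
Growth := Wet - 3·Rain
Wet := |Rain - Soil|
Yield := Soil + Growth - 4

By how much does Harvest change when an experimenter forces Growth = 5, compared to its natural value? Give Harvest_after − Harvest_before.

-30

The intervention breaks the incoming arrows to Growth: Growth := Wet - 3·Rain no longer applies, and Growth = 5.
Humidity = -2·Rain + 1  [with Rain=2]  = -3
Harvest = Humidity·Growth  [with Humidity=-3, Growth=5]  = -15
Without intervention: Wet = |Rain - Soil|  [with Rain=2, Soil=1]  = 1; Growth = Wet - 3·Rain  [with Wet=1, Rain=2]  = -5; Humidity = -2·Rain + 1  [with Rain=2]  = -3; Harvest = Humidity·Growth  [with Humidity=-3, Growth=-5]  = 15.
Change = -15 − 15 = -30.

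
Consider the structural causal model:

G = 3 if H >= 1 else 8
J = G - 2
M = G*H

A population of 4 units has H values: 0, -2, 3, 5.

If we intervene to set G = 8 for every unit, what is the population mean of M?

Every unit gets G=8 under the intervention. M values become 0, -16, 24, 40; E[M|do(G=8)] = 12.

12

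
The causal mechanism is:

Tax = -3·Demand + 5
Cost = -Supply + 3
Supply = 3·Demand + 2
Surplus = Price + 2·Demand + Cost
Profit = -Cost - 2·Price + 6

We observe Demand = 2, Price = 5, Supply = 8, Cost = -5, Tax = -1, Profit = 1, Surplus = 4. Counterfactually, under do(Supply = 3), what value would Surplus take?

9

The intervention breaks the incoming arrows to Supply: Supply = 3·Demand + 2 no longer applies, and Supply = 3.
Cost = -Supply + 3  [with Supply=3]  = 0
Surplus = Price + 2·Demand + Cost  [with Price=5, Demand=2, Cost=0]  = 9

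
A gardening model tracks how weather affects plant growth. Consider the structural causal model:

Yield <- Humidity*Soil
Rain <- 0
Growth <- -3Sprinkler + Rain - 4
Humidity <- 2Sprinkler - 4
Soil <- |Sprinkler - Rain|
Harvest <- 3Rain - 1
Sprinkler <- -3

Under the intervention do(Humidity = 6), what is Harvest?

Under do(Humidity=6), the mechanism Humidity <- 2Sprinkler - 4 is discarded; Humidity is fixed at 6.
Since Harvest is not a descendant of the intervened variable, it is unaffected.
Harvest = 3Rain - 1  [with Rain=0]  = -1

-1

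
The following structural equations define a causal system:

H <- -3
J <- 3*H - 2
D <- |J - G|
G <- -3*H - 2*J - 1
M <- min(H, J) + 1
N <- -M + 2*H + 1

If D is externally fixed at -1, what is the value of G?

do(D=-1) replaces the equation D <- |J - G| with the constant D = -1.
G is not downstream of the intervention, so its value is determined by the original equations.
J = 3*H - 2  [with H=-3]  = -11
G = -3*H - 2*J - 1  [with H=-3, J=-11]  = 30

30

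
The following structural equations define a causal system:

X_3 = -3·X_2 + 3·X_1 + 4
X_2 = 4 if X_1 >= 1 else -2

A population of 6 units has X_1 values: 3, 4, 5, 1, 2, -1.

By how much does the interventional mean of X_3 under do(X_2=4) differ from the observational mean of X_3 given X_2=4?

-2

The intervention sets X_2=4 in all 6 units regardless of X_1. Recomputing X_3 per unit gives 1, 4, 7, -5, -2, -11; average -1.
E[X_3|X_2=4] averages over only the 5 units with X_2=4 (X_1 = 3, 4, 5, 1, 2): X_3 = 1, 4, 7, -5, -2, mean 1.
Difference = -1 − 1 = -2.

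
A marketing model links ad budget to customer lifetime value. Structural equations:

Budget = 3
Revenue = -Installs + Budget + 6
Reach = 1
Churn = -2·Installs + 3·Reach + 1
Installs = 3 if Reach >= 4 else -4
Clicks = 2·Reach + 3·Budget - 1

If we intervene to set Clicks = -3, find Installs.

The intervention breaks the incoming arrows to Clicks: Clicks = 2·Reach + 3·Budget - 1 no longer applies, and Clicks = -3.
Installs is not downstream of the intervention, so its value is determined by the original equations.
Installs = 3 if Reach >= 4 else -4  [with Reach=1]  = -4

-4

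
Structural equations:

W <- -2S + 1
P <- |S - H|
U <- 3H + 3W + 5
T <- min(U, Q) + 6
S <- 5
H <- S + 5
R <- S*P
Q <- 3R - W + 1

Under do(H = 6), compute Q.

25

Under do(H=6), the mechanism H <- S + 5 is discarded; H is fixed at 6.
P = |S - H|  [with S=5, H=6]  = 1
R = S*P  [with S=5, P=1]  = 5
W = -2S + 1  [with S=5]  = -9
Q = 3R - W + 1  [with R=5, W=-9]  = 25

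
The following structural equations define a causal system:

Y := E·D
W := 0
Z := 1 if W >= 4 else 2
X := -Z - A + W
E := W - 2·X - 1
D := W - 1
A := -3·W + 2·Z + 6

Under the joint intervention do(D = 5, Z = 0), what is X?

-6

Under do(D = 5, Z = 0), each intervened variable's structural equation is replaced by its fixed value.
A = -3·W + 2·Z + 6  [with W=0, Z=0]  = 6
X = -Z - A + W  [with Z=0, A=6, W=0]  = -6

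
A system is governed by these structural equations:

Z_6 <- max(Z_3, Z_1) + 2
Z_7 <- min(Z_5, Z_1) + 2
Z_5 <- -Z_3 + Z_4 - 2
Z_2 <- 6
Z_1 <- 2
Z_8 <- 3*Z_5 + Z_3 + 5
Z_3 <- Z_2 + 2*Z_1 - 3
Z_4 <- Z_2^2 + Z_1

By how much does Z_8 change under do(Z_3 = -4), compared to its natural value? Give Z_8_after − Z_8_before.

The intervention breaks the incoming arrows to Z_3: Z_3 <- Z_2 + 2*Z_1 - 3 no longer applies, and Z_3 = -4.
Z_4 = Z_2^2 + Z_1  [with Z_2=6, Z_1=2]  = 38
Z_5 = -Z_3 + Z_4 - 2  [with Z_3=-4, Z_4=38]  = 40
Z_8 = 3*Z_5 + Z_3 + 5  [with Z_5=40, Z_3=-4]  = 121
Without intervention: Z_3 = Z_2 + 2*Z_1 - 3  [with Z_2=6, Z_1=2]  = 7; Z_4 = Z_2^2 + Z_1  [with Z_2=6, Z_1=2]  = 38; Z_5 = -Z_3 + Z_4 - 2  [with Z_3=7, Z_4=38]  = 29; Z_8 = 3*Z_5 + Z_3 + 5  [with Z_5=29, Z_3=7]  = 99.
Change = 121 − 99 = 22.

22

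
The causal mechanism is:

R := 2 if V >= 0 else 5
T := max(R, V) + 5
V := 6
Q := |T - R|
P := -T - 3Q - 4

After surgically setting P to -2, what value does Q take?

The intervention breaks the incoming arrows to P: P := -T - 3Q - 4 no longer applies, and P = -2.
Since Q is not a descendant of the intervened variable, it is unaffected.
R = 2 if V >= 0 else 5  [with V=6]  = 2
T = max(R, V) + 5  [with R=2, V=6]  = 11
Q = |T - R|  [with T=11, R=2]  = 9

9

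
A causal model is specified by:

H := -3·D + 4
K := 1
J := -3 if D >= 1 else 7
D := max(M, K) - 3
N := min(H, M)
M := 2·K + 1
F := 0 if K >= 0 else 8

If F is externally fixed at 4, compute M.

3

Under do(F=4), the mechanism F := 0 if K >= 0 else 8 is discarded; F is fixed at 4.
M is not downstream of the intervention, so its value is determined by the original equations.
M = 2·K + 1  [with K=1]  = 3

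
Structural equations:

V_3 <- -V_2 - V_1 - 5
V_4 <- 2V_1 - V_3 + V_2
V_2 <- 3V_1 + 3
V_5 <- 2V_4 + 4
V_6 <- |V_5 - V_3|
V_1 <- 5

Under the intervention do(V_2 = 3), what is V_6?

Under do(V_2=3), the mechanism V_2 <- 3V_1 + 3 is discarded; V_2 is fixed at 3.
V_3 = -V_2 - V_1 - 5  [with V_2=3, V_1=5]  = -13
V_4 = 2V_1 - V_3 + V_2  [with V_1=5, V_3=-13, V_2=3]  = 26
V_5 = 2V_4 + 4  [with V_4=26]  = 56
V_6 = |V_5 - V_3|  [with V_5=56, V_3=-13]  = 69

69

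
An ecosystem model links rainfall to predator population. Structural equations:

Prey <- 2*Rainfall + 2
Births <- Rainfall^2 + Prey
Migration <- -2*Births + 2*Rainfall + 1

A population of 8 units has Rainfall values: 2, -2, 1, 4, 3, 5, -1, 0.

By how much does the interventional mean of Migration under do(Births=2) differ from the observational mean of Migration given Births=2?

Under do(Births=2), Births's equation is replaced by Births=2 for every unit. Per-unit Migration: 1, -7, -1, 5, 3, 7, -5, -3. Mean = 0.
E[Migration|Births=2] averages over only the 2 units with Births=2 (Rainfall = -2, 0): Migration = -7, -3, mean -5.
Difference = 0 − (-5) = 5.

5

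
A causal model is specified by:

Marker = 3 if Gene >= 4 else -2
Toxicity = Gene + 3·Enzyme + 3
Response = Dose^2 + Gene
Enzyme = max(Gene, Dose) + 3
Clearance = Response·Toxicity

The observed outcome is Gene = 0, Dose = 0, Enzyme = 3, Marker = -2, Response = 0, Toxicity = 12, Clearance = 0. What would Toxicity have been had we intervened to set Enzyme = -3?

The intervention breaks the incoming arrows to Enzyme: Enzyme = max(Gene, Dose) + 3 no longer applies, and Enzyme = -3.
Toxicity = Gene + 3·Enzyme + 3  [with Gene=0, Enzyme=-3]  = -6

-6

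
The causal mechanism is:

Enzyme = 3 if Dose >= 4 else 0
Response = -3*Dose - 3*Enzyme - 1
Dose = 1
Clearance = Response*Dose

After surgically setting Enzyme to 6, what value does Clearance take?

-22

Under do(Enzyme=6), the mechanism Enzyme = 3 if Dose >= 4 else 0 is discarded; Enzyme is fixed at 6.
Response = -3*Dose - 3*Enzyme - 1  [with Dose=1, Enzyme=6]  = -22
Clearance = Response*Dose  [with Response=-22, Dose=1]  = -22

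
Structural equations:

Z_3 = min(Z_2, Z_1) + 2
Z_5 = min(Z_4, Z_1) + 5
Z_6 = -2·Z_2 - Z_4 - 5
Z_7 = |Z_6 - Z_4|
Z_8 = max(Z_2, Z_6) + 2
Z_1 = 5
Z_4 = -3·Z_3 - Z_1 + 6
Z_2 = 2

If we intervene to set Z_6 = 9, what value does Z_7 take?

20

Intervening sets Z_6 = 9 and removes its equation (Z_6 = -2·Z_2 - Z_4 - 5).
Z_3 = min(Z_2, Z_1) + 2  [with Z_2=2, Z_1=5]  = 4
Z_4 = -3·Z_3 - Z_1 + 6  [with Z_3=4, Z_1=5]  = -11
Z_7 = |Z_6 - Z_4|  [with Z_6=9, Z_4=-11]  = 20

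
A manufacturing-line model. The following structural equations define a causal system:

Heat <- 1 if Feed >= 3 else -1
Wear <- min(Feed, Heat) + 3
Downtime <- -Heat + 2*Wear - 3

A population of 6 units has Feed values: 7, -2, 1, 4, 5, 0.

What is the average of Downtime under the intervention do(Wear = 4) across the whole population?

5

do(Wear=4) breaks Wear's dependence on Feed. With Wear=4 fixed, Downtime across the units is 4, 6, 6, 4, 4, 6, mean 5.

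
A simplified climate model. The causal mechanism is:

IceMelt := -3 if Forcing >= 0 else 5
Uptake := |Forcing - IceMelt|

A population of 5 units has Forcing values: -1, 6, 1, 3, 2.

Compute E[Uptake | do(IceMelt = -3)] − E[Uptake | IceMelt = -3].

Under do(IceMelt=-3), IceMelt's equation is replaced by IceMelt=-3 for every unit. Per-unit Uptake: 2, 9, 4, 6, 5. Mean = 5.2.
Observing IceMelt=-3 restricts to units where IceMelt's equation naturally yields -3: Forcing ∈ {6, 1, 3, 2}. In that subpopulation Uptake = 9, 4, 6, 5, mean 6.
Difference = 5.2 − 6 = -0.8.

-0.8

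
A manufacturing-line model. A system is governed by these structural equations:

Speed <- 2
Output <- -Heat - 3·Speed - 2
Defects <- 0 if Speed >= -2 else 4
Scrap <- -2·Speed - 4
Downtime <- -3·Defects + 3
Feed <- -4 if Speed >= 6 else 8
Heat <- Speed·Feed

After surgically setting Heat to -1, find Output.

-7

The intervention breaks the incoming arrows to Heat: Heat <- Speed·Feed no longer applies, and Heat = -1.
Output = -Heat - 3·Speed - 2  [with Heat=-1, Speed=2]  = -7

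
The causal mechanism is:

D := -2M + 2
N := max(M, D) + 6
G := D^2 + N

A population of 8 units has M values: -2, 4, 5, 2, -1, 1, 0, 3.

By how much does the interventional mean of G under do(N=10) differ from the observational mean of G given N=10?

-4

Under do(N=10), N's equation is replaced by N=10 for every unit. Per-unit G: 46, 46, 74, 14, 26, 10, 14, 26. Mean = 32.
E[G|N=10] averages over only the 2 units with N=10 (M = 4, -1): G = 46, 26, mean 36.
Difference = 32 − 36 = -4.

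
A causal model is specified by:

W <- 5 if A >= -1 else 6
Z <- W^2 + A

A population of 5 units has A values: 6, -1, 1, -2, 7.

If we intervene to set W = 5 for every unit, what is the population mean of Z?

27.2

Every unit gets W=5 under the intervention. Z values become 31, 24, 26, 23, 32; E[Z|do(W=5)] = 27.2.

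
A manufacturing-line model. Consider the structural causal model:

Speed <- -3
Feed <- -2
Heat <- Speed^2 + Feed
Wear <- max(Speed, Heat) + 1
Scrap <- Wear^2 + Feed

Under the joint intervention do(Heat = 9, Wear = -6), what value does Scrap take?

34

Setting Heat = 9, Wear = -6 by intervention discards those variables' equations.
Scrap = Wear^2 + Feed  [with Wear=-6, Feed=-2]  = 34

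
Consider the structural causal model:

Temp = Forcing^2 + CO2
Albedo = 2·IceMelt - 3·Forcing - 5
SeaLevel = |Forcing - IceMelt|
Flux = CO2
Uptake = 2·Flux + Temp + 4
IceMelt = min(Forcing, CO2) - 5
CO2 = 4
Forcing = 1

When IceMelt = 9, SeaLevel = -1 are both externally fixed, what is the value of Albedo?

Setting IceMelt = 9, SeaLevel = -1 by intervention discards those variables' equations.
Albedo = 2·IceMelt - 3·Forcing - 5  [with IceMelt=9, Forcing=1]  = 10

10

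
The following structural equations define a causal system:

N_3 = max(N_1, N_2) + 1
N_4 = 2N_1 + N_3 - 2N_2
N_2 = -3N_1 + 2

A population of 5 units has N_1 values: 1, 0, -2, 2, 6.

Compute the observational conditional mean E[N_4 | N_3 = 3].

7

Conditioning on N_3=3 selects the 2 unit(s) with N_1 ∈ {0, 2}. Their N_4 values: -1, 15. Mean = 7.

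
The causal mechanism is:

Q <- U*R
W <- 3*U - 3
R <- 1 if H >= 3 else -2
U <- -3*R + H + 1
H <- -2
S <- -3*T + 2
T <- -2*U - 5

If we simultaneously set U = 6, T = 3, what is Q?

-12

The joint intervention fixes U = 6, T = 3, removing each variable's own equation.
R = 1 if H >= 3 else -2  [with H=-2]  = -2
Q = U*R  [with U=6, R=-2]  = -12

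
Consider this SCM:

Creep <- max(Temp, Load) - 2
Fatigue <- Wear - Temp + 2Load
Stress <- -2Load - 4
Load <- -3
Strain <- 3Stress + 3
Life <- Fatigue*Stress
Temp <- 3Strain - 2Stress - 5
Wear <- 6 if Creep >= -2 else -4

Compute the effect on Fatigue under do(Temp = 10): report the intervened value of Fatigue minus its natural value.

The intervention breaks the incoming arrows to Temp: Temp <- 3Strain - 2Stress - 5 no longer applies, and Temp = 10.
Creep = max(Temp, Load) - 2  [with Temp=10, Load=-3]  = 8
Wear = 6 if Creep >= -2 else -4  [with Creep=8]  = 6
Fatigue = Wear - Temp + 2Load  [with Wear=6, Temp=10, Load=-3]  = -10
Without intervention: Stress = -2Load - 4  [with Load=-3]  = 2; Strain = 3Stress + 3  [with Stress=2]  = 9; Temp = 3Strain - 2Stress - 5  [with Strain=9, Stress=2]  = 18; Creep = max(Temp, Load) - 2  [with Temp=18, Load=-3]  = 16; Wear = 6 if Creep >= -2 else -4  [with Creep=16]  = 6; Fatigue = Wear - Temp + 2Load  [with Wear=6, Temp=18, Load=-3]  = -18.
Change = -10 − (-18) = 8.

8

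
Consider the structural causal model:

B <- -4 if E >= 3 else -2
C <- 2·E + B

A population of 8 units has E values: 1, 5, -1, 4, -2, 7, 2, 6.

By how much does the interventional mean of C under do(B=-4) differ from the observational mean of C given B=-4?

-5.5

Every unit gets B=-4 under the intervention. C values become -2, 6, -6, 4, -8, 10, 0, 8; E[C|do(B=-4)] = 1.5.
E[C|B=-4] averages over only the 4 units with B=-4 (E = 5, 4, 7, 6): C = 6, 4, 10, 8, mean 7.
Difference = 1.5 − 7 = -5.5.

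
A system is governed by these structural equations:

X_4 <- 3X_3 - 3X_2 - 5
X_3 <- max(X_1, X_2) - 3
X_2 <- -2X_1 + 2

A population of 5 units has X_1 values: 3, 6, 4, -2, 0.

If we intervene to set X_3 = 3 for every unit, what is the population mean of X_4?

do(X_3=3) breaks X_3's dependence on X_1. With X_3=3 fixed, X_4 across the units is 16, 34, 22, -14, -2, mean 11.2.

11.2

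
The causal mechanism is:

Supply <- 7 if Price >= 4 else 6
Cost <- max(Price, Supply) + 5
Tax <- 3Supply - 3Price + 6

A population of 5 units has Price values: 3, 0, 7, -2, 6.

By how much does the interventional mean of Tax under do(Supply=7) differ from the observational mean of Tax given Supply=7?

The intervention sets Supply=7 in all 5 units regardless of Price. Recomputing Tax per unit gives 18, 27, 6, 33, 9; average 18.6.
E[Tax|Supply=7] averages over only the 2 units with Supply=7 (Price = 7, 6): Tax = 6, 9, mean 7.5.
Difference = 18.6 − 7.5 = 11.1.

11.1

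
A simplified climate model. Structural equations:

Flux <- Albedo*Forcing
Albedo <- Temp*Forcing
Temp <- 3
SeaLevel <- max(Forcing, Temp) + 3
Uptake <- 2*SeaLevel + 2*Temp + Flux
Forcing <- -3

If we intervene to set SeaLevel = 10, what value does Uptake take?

Under do(SeaLevel=10), the mechanism SeaLevel <- max(Forcing, Temp) + 3 is discarded; SeaLevel is fixed at 10.
Albedo = Temp*Forcing  [with Temp=3, Forcing=-3]  = -9
Flux = Albedo*Forcing  [with Albedo=-9, Forcing=-3]  = 27
Uptake = 2*SeaLevel + 2*Temp + Flux  [with SeaLevel=10, Temp=3, Flux=27]  = 53

53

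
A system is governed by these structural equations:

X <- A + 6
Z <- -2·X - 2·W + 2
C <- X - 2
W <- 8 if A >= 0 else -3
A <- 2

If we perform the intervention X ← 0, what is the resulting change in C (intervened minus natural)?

The intervention breaks the incoming arrows to X: X <- A + 6 no longer applies, and X = 0.
C = X - 2  [with X=0]  = -2
Without intervention: X = A + 6  [with A=2]  = 8; C = X - 2  [with X=8]  = 6.
Change = -2 − 6 = -8.

-8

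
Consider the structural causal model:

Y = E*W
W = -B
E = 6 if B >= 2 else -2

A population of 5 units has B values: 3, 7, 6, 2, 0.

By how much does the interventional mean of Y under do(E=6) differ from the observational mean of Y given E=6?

5.4

The intervention sets E=6 in all 5 units regardless of B. Recomputing Y per unit gives -18, -42, -36, -12, 0; average -21.6.
Observing E=6 restricts to units where E's equation naturally yields 6: B ∈ {3, 7, 6, 2}. In that subpopulation Y = -18, -42, -36, -12, mean -27.
Difference = -21.6 − (-27) = 5.4.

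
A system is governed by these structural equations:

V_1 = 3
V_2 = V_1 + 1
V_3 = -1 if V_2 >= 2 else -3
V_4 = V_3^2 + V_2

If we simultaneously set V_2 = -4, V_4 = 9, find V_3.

The joint intervention fixes V_2 = -4, V_4 = 9, removing each variable's own equation.
V_3 = -1 if V_2 >= 2 else -3  [with V_2=-4]  = -3

-3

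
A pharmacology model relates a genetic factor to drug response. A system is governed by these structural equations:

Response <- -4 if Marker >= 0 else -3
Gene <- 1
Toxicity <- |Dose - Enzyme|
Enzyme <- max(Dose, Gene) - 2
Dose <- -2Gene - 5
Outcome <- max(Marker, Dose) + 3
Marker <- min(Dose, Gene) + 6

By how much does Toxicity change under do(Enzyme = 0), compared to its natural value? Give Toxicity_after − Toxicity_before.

The intervention breaks the incoming arrows to Enzyme: Enzyme <- max(Dose, Gene) - 2 no longer applies, and Enzyme = 0.
Dose = -2Gene - 5  [with Gene=1]  = -7
Toxicity = |Dose - Enzyme|  [with Dose=-7, Enzyme=0]  = 7
Without intervention: Dose = -2Gene - 5  [with Gene=1]  = -7; Enzyme = max(Dose, Gene) - 2  [with Dose=-7, Gene=1]  = -1; Toxicity = |Dose - Enzyme|  [with Dose=-7, Enzyme=-1]  = 6.
Change = 7 − 6 = 1.

1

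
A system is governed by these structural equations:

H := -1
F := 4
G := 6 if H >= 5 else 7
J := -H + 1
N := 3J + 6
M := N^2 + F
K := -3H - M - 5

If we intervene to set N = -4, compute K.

-22

Under do(N=-4), the mechanism N := 3J + 6 is discarded; N is fixed at -4.
M = N^2 + F  [with N=-4, F=4]  = 20
K = -3H - M - 5  [with H=-1, M=20]  = -22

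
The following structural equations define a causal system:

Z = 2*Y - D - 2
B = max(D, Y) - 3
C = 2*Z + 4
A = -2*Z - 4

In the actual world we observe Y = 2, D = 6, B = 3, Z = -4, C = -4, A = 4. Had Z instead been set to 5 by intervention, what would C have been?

14

Intervening sets Z = 5 and removes its equation (Z = 2*Y - D - 2).
C = 2*Z + 4  [with Z=5]  = 14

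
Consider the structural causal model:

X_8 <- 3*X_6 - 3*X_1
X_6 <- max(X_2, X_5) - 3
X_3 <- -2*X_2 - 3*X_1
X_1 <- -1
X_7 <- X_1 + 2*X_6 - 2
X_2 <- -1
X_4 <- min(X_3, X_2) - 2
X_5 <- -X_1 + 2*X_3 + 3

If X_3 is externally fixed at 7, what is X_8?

48

The intervention breaks the incoming arrows to X_3: X_3 <- -2*X_2 - 3*X_1 no longer applies, and X_3 = 7.
X_5 = -X_1 + 2*X_3 + 3  [with X_1=-1, X_3=7]  = 18
X_6 = max(X_2, X_5) - 3  [with X_2=-1, X_5=18]  = 15
X_8 = 3*X_6 - 3*X_1  [with X_6=15, X_1=-1]  = 48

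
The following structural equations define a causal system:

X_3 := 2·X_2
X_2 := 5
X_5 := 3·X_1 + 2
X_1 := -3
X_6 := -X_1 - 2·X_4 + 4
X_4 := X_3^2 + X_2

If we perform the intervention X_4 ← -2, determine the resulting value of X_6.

Under do(X_4=-2), the mechanism X_4 := X_3^2 + X_2 is discarded; X_4 is fixed at -2.
X_6 = -X_1 - 2·X_4 + 4  [with X_1=-3, X_4=-2]  = 11

11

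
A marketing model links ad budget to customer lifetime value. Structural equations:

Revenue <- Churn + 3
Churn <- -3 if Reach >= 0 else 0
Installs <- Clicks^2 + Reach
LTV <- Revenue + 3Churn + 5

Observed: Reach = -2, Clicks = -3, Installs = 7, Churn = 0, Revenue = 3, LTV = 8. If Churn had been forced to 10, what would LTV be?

48

Under do(Churn=10), the mechanism Churn <- -3 if Reach >= 0 else 0 is discarded; Churn is fixed at 10.
Revenue = Churn + 3  [with Churn=10]  = 13
LTV = Revenue + 3Churn + 5  [with Revenue=13, Churn=10]  = 48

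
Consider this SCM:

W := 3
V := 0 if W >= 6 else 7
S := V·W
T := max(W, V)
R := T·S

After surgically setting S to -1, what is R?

-7

do(S=-1) replaces the equation S := V·W with the constant S = -1.
V = 0 if W >= 6 else 7  [with W=3]  = 7
T = max(W, V)  [with W=3, V=7]  = 7
R = T·S  [with T=7, S=-1]  = -7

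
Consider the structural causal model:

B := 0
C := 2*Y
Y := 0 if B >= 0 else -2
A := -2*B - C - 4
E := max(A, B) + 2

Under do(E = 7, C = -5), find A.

1

Under do(E = 7, C = -5), each intervened variable's structural equation is replaced by its fixed value.
A = -2*B - C - 4  [with B=0, C=-5]  = 1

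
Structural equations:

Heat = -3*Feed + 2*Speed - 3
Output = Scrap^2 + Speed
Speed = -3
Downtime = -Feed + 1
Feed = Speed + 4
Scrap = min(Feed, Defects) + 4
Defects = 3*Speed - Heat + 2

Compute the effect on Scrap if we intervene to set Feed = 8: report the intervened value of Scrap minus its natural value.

7

do(Feed=8) replaces the equation Feed = Speed + 4 with the constant Feed = 8.
Heat = -3*Feed + 2*Speed - 3  [with Feed=8, Speed=-3]  = -33
Defects = 3*Speed - Heat + 2  [with Speed=-3, Heat=-33]  = 26
Scrap = min(Feed, Defects) + 4  [with Feed=8, Defects=26]  = 12
Without intervention: Feed = Speed + 4  [with Speed=-3]  = 1; Heat = -3*Feed + 2*Speed - 3  [with Feed=1, Speed=-3]  = -12; Defects = 3*Speed - Heat + 2  [with Speed=-3, Heat=-12]  = 5; Scrap = min(Feed, Defects) + 4  [with Feed=1, Defects=5]  = 5.
Change = 12 − 5 = 7.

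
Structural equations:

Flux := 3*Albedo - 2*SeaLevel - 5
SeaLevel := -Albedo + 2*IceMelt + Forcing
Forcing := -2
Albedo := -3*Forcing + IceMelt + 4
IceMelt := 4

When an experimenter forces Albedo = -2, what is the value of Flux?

-27

do(Albedo=-2) replaces the equation Albedo := -3*Forcing + IceMelt + 4 with the constant Albedo = -2.
SeaLevel = -Albedo + 2*IceMelt + Forcing  [with Albedo=-2, IceMelt=4, Forcing=-2]  = 8
Flux = 3*Albedo - 2*SeaLevel - 5  [with Albedo=-2, SeaLevel=8]  = -27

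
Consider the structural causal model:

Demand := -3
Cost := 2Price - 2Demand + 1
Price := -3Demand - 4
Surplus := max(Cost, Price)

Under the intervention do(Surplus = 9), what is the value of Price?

The intervention breaks the incoming arrows to Surplus: Surplus := max(Cost, Price) no longer applies, and Surplus = 9.
Since Price is not a descendant of the intervened variable, it is unaffected.
Price = -3Demand - 4  [with Demand=-3]  = 5

5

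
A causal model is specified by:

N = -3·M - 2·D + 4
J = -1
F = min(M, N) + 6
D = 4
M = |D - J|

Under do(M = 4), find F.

do(M=4) replaces the equation M = |D - J| with the constant M = 4.
N = -3·M - 2·D + 4  [with M=4, D=4]  = -16
F = min(M, N) + 6  [with M=4, N=-16]  = -10

-10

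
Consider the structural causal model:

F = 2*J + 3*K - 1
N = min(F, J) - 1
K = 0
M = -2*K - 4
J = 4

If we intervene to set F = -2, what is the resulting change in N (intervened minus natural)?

do(F=-2) replaces the equation F = 2*J + 3*K - 1 with the constant F = -2.
N = min(F, J) - 1  [with F=-2, J=4]  = -3
Without intervention: F = 2*J + 3*K - 1  [with J=4, K=0]  = 7; N = min(F, J) - 1  [with F=7, J=4]  = 3.
Change = -3 − 3 = -6.

-6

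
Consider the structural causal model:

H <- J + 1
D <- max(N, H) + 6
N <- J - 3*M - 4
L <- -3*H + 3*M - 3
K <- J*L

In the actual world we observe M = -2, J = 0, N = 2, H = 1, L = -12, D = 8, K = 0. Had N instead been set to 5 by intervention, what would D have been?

11

The intervention breaks the incoming arrows to N: N <- J - 3*M - 4 no longer applies, and N = 5.
H = J + 1  [with J=0]  = 1
D = max(N, H) + 6  [with N=5, H=1]  = 11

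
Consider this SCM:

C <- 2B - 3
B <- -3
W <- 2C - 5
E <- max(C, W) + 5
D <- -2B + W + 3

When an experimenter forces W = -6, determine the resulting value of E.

The intervention breaks the incoming arrows to W: W <- 2C - 5 no longer applies, and W = -6.
C = 2B - 3  [with B=-3]  = -9
E = max(C, W) + 5  [with C=-9, W=-6]  = -1

-1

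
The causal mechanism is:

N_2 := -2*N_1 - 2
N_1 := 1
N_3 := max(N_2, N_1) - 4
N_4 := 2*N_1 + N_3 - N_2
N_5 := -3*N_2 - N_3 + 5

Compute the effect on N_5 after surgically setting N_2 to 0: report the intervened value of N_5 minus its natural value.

-12

do(N_2=0) replaces the equation N_2 := -2*N_1 - 2 with the constant N_2 = 0.
N_3 = max(N_2, N_1) - 4  [with N_2=0, N_1=1]  = -3
N_5 = -3*N_2 - N_3 + 5  [with N_2=0, N_3=-3]  = 8
Without intervention: N_2 = -2*N_1 - 2  [with N_1=1]  = -4; N_3 = max(N_2, N_1) - 4  [with N_2=-4, N_1=1]  = -3; N_5 = -3*N_2 - N_3 + 5  [with N_2=-4, N_3=-3]  = 20.
Change = 8 − 20 = -12.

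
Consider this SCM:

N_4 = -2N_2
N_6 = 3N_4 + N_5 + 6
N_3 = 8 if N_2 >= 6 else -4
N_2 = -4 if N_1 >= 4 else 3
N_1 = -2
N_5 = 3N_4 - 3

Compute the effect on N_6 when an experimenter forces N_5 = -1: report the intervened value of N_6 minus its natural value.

20

The intervention breaks the incoming arrows to N_5: N_5 = 3N_4 - 3 no longer applies, and N_5 = -1.
N_2 = -4 if N_1 >= 4 else 3  [with N_1=-2]  = 3
N_4 = -2N_2  [with N_2=3]  = -6
N_6 = 3N_4 + N_5 + 6  [with N_4=-6, N_5=-1]  = -13
Without intervention: N_2 = -4 if N_1 >= 4 else 3  [with N_1=-2]  = 3; N_4 = -2N_2  [with N_2=3]  = -6; N_5 = 3N_4 - 3  [with N_4=-6]  = -21; N_6 = 3N_4 + N_5 + 6  [with N_4=-6, N_5=-21]  = -33.
Change = -13 − (-33) = 20.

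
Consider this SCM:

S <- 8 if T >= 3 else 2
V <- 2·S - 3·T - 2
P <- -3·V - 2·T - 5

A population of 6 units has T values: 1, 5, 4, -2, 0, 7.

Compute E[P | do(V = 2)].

Under do(V=2), V's equation is replaced by V=2 for every unit. Per-unit P: -13, -21, -19, -7, -11, -25. Mean = -16.

-16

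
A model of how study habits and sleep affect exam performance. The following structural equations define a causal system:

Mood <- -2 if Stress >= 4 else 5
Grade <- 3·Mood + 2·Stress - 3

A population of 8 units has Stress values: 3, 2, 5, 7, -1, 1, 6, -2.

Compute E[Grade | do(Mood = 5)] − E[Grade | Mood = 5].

The intervention sets Mood=5 in all 8 units regardless of Stress. Recomputing Grade per unit gives 18, 16, 22, 26, 10, 14, 24, 8; average 17.25.
Conditioning on Mood=5 selects the 5 unit(s) with Stress ∈ {3, 2, -1, 1, -2}. Their Grade values: 18, 16, 10, 14, 8. Mean = 13.2.
Difference = 17.25 − 13.2 = 4.05.

4.05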